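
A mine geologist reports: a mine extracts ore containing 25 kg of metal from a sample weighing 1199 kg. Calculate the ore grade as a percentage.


2.0851%

Ore grade = (metal mass / ore mass) * 100
= (25 / 1199) * 100
= 0.02085070892 * 100
= 2.0851%


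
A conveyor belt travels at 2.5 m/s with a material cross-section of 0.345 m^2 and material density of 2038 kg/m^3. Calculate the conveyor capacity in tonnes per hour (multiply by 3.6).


6327.99 t/h

Volumetric flow = speed * area
= 2.5 * 0.345 = 0.8625 m^3/s
Mass flow = volumetric * density
= 0.8625 * 2038 = 1757.775 kg/s
Convert to t/h: multiply by 3.6
Capacity = 1757.775 * 3.6
= 6327.99 t/h


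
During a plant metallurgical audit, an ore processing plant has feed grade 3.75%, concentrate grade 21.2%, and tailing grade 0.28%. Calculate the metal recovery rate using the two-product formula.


93.7718%

Using the two-product formula:
R = 100 * c * (f - t) / (f * (c - t))
Numerator = 100 * 21.2 * (3.75 - 0.28)
= 100 * 21.2 * 3.47
= 7356.4
Denominator = 3.75 * (21.2 - 0.28)
= 3.75 * 20.92
= 78.45
R = 7356.4 / 78.45
= 93.7718%


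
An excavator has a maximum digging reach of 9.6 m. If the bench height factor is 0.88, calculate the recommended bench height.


Bench height = reach * factor
= 9.6 * 0.88
= 8.448 m

8.448 m


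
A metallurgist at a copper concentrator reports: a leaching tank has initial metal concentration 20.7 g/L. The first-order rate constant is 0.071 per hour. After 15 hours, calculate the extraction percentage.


65.5272%

Compute the exponent:
-k * t = -0.071 * 15 = -1.065
Remaining concentration:
C = 20.7 * exp(-1.065)
= 20.7 * 0.3447278548
= 7.135866594 g/L
Extracted = 20.7 - 7.135866594 = 13.56413341 g/L
Extraction % = 13.56413341 / 20.7 * 100
= 65.5272%


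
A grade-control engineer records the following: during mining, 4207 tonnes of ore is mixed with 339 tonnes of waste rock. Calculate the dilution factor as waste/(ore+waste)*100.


Total material = ore + waste
= 4207 + 339 = 4546 tonnes
Dilution = waste / total * 100
= 339 / 4546 * 100
= 0.07457105147 * 100
= 7.4571%

7.4571%


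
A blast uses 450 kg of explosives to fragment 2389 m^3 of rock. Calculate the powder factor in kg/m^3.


0.1884 kg/m^3

Powder factor = explosive mass / rock volume
= 450 / 2389
= 0.1884 kg/m^3


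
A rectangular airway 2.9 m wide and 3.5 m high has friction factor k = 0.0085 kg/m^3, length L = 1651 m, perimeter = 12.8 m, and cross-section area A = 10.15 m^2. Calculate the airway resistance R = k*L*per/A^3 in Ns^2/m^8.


Compute the numerator:
k * L * per = 0.0085 * 1651 * 12.8
= 179.6288
Compute the denominator:
A^3 = 10.15^3 = 1045.678375
Resistance:
R = 179.6288 / 1045.678375
= 0.1718 Ns^2/m^8

0.1718 Ns^2/m^8


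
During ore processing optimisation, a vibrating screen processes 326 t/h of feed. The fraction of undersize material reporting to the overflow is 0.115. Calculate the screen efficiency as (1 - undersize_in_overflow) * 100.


88.5%

Screen efficiency = (1 - fraction of undersize in overflow) * 100
= (1 - 0.115) * 100
= 0.885 * 100
= 88.5%


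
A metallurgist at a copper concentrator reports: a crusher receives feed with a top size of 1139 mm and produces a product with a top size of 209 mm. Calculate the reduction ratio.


5.4498

Reduction ratio = feed size / product size
= 1139 / 209
= 5.4498


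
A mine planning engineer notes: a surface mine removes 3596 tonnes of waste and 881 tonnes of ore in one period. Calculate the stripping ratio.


4.0817

Stripping ratio = waste tonnage / ore tonnage
= 3596 / 881
= 4.0817


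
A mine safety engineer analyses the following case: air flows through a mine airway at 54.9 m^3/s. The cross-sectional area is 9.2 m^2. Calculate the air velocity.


Velocity = flow rate / cross-sectional area
= 54.9 / 9.2
= 5.9674 m/s

5.9674 m/s


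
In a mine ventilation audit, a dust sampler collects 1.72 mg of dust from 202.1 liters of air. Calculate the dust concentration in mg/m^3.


8.5106 mg/m^3

Convert liters to m^3: 1 m^3 = 1000 L
Concentration = mass / volume * 1000
= 1.72 / 202.1 * 1000
= 0.008510638298 * 1000
= 8.5106 mg/m^3


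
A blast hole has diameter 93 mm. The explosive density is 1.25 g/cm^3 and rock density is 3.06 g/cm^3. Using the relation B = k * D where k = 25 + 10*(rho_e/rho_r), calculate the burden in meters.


First, compute k:
rho_e / rho_r = 1.25 / 3.06 = 0.408496732
k = 25 + 10 * 0.408496732 = 29.08496732
Then, compute burden:
B = k * D / 1000 = 29.08496732 * 93 / 1000
= 2704.901961 / 1000
= 2.7049 m

2.7049 m


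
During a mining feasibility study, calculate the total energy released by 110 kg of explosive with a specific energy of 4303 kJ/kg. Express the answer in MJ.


Energy = mass * specific_energy / 1000
= 110 * 4303 / 1000
= 473330 / 1000
= 473.33 MJ

473.33 MJ


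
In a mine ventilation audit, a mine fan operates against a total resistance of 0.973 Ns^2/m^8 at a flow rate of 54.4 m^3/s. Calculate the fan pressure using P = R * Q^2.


2879.4573 Pa

Compute Q^2:
Q^2 = 54.4^2 = 2959.36
Compute pressure:
P = R * Q^2 = 0.973 * 2959.36
= 2879.4573 Pa


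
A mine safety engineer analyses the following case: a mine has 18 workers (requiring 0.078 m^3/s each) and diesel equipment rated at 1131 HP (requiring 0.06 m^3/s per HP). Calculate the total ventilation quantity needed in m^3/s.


Airflow for workers:
Q_people = 18 * 0.078 = 1.404 m^3/s
Airflow for diesel equipment:
Q_diesel = 1131 * 0.06 = 67.86 m^3/s
Total ventilation:
Q_total = 1.404 + 67.86
= 69.264 m^3/s

69.264 m^3/s


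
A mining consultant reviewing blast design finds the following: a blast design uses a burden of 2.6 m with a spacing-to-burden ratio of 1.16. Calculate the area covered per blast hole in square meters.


First, find the spacing:
Spacing = burden * ratio = 2.6 * 1.16
= 3.016 m
Then, calculate the area:
Area = burden * spacing = 2.6 * 3.016
= 7.8416 m^2

7.8416 m^2


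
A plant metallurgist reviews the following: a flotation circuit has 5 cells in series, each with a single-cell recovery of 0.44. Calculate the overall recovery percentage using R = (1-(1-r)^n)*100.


Complement of single-cell recovery:
1 - r = 1 - 0.44 = 0.56
Raise to power n:
(1 - r)^5 = 0.56^5 = 0.0550731776
Overall recovery:
R = (1 - 0.0550731776) * 100
= 94.4927%

94.4927%


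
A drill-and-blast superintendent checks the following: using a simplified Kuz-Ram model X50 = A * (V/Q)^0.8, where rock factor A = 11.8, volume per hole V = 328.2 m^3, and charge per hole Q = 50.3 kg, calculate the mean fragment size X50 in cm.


52.9101 cm

Compute V/Q:
V/Q = 328.2 / 50.3 = 6.524850895
Raise to the power 0.8:
(V/Q)^0.8 = 6.524850895^0.8 = 4.48390573
Multiply by A:
X50 = 11.8 * 4.48390573
= 52.9101 cm


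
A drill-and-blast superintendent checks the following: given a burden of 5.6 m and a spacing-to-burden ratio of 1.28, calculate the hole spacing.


Spacing = burden * ratio
= 5.6 * 1.28
= 7.168 m

7.168 m


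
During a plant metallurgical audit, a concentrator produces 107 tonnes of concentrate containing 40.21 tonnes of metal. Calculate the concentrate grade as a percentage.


Grade = (metal in concentrate / concentrate mass) * 100
= (40.21 / 107) * 100
= 0.3757943925 * 100
= 37.5794%

37.5794%


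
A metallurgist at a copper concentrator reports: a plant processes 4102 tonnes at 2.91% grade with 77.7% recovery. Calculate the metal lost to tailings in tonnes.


Total metal in feed:
= 4102 * 2.91 / 100 = 119.3682 tonnes
Metal recovered:
= 119.3682 * 77.7 / 100 = 92.7490914 tonnes
Metal lost to tailings:
= 119.3682 - 92.7490914
= 26.6191 tonnes

26.6191 tonnes


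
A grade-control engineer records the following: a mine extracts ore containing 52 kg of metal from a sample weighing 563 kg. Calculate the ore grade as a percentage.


Ore grade = (metal mass / ore mass) * 100
= (52 / 563) * 100
= 0.09236234458 * 100
= 9.2362%

9.2362%


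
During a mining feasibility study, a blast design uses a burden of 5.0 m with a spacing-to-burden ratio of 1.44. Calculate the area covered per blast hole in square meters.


36.0 m^2

First, find the spacing:
Spacing = burden * ratio = 5.0 * 1.44
= 7.2 m
Then, calculate the area:
Area = burden * spacing = 5.0 * 7.2
= 36.0 m^2


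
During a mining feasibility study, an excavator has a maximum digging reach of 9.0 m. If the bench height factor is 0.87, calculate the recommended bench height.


7.83 m

Bench height = reach * factor
= 9.0 * 0.87
= 7.83 m


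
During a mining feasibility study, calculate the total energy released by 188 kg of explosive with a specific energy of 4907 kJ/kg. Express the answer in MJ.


922.516 MJ

Energy = mass * specific_energy / 1000
= 188 * 4907 / 1000
= 922516 / 1000
= 922.516 MJ


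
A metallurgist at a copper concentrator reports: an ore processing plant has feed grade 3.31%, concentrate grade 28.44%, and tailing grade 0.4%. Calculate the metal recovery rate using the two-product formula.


Using the two-product formula:
R = 100 * c * (f - t) / (f * (c - t))
Numerator = 100 * 28.44 * (3.31 - 0.4)
= 100 * 28.44 * 2.91
= 8276.04
Denominator = 3.31 * (28.44 - 0.4)
= 3.31 * 28.04
= 92.8124
R = 8276.04 / 92.8124
= 89.1696%

89.1696%


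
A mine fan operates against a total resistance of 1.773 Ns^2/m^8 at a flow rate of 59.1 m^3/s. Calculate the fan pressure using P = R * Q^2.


6192.7521 Pa

Compute Q^2:
Q^2 = 59.1^2 = 3492.81
Compute pressure:
P = R * Q^2 = 1.773 * 3492.81
= 6192.7521 Pa


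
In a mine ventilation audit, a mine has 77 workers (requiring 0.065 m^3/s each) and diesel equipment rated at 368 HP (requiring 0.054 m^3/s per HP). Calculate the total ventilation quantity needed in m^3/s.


24.877 m^3/s

Airflow for workers:
Q_people = 77 * 0.065 = 5.005 m^3/s
Airflow for diesel equipment:
Q_diesel = 368 * 0.054 = 19.872 m^3/s
Total ventilation:
Q_total = 5.005 + 19.872
= 24.877 m^3/s


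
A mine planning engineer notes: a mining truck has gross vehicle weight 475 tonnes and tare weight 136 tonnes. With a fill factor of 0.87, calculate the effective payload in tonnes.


294.93 tonnes

Maximum payload = gross - tare
= 475 - 136 = 339 tonnes
Effective payload = max payload * fill factor
= 339 * 0.87
= 294.93 tonnes


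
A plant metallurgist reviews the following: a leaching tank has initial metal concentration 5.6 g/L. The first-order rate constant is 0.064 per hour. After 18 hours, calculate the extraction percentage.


68.3996%

Compute the exponent:
-k * t = -0.064 * 18 = -1.152
Remaining concentration:
C = 5.6 * exp(-1.152)
= 5.6 * 0.3160041287
= 1.769623121 g/L
Extracted = 5.6 - 1.769623121 = 3.830376879 g/L
Extraction % = 3.830376879 / 5.6 * 100
= 68.3996%


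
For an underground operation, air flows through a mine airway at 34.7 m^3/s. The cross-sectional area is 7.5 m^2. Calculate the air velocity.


4.6267 m/s

Velocity = flow rate / cross-sectional area
= 34.7 / 7.5
= 4.6267 m/s


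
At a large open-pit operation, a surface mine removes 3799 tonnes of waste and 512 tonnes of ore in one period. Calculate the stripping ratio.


Stripping ratio = waste tonnage / ore tonnage
= 3799 / 512
= 7.4199

7.4199


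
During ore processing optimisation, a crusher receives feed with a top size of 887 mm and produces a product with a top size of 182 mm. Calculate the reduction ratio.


Reduction ratio = feed size / product size
= 887 / 182
= 4.8736

4.8736


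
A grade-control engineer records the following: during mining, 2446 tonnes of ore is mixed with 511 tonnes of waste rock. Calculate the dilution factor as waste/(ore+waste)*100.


17.281%

Total material = ore + waste
= 2446 + 511 = 2957 tonnes
Dilution = waste / total * 100
= 511 / 2957 * 100
= 0.1728102807 * 100
= 17.281%


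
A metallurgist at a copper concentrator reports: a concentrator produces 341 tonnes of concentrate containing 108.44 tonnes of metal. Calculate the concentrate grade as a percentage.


Grade = (metal in concentrate / concentrate mass) * 100
= (108.44 / 341) * 100
= 0.3180058651 * 100
= 31.8006%

31.8006%


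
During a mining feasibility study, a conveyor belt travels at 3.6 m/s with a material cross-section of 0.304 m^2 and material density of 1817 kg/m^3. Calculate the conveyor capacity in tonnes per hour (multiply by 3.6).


7158.6893 t/h

Volumetric flow = speed * area
= 3.6 * 0.304 = 1.0944 m^3/s
Mass flow = volumetric * density
= 1.0944 * 1817 = 1988.5248 kg/s
Convert to t/h: multiply by 3.6
Capacity = 1988.5248 * 3.6
= 7158.6893 t/h


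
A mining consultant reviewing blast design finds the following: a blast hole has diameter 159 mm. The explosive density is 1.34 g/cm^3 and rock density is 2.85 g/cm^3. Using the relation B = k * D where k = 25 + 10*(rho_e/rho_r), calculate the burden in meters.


4.7226 m

First, compute k:
rho_e / rho_r = 1.34 / 2.85 = 0.4701754386
k = 25 + 10 * 0.4701754386 = 29.70175439
Then, compute burden:
B = k * D / 1000 = 29.70175439 * 159 / 1000
= 4722.578947 / 1000
= 4.7226 m


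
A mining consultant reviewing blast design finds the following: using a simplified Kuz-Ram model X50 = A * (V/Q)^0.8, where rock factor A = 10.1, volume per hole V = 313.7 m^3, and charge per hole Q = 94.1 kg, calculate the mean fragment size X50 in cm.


Compute V/Q:
V/Q = 313.7 / 94.1 = 3.333687566
Raise to the power 0.8:
(V/Q)^0.8 = 3.333687566^0.8 = 2.620233026
Multiply by A:
X50 = 10.1 * 2.620233026
= 26.4644 cm

26.4644 cm


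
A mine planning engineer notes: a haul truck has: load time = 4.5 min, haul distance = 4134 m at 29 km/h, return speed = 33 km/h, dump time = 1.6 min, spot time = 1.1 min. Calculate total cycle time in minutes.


23.2695 min

Convert haul speed to m/min: 29 * 1000/60 = 483.3333333 m/min
Haul time = 4134 / 483.3333333 = 8.553103448 min
Convert return speed to m/min: 33 * 1000/60 = 550 m/min
Return time = 4134 / 550 = 7.516363636 min
Total cycle time:
= 4.5 + 8.553103448 + 1.6 + 7.516363636 + 1.1
= 23.2695 min


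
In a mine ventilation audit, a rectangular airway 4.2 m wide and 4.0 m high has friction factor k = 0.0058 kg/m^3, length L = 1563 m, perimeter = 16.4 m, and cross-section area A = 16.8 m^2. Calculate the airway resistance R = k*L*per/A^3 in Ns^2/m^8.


Compute the numerator:
k * L * per = 0.0058 * 1563 * 16.4
= 148.67256
Compute the denominator:
A^3 = 16.8^3 = 4741.632
Resistance:
R = 148.67256 / 4741.632
= 0.0314 Ns^2/m^8

0.0314 Ns^2/m^8


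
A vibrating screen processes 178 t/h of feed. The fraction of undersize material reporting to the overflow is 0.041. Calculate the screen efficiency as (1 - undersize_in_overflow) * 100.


Screen efficiency = (1 - fraction of undersize in overflow) * 100
= (1 - 0.041) * 100
= 0.959 * 100
= 95.9%

95.9%


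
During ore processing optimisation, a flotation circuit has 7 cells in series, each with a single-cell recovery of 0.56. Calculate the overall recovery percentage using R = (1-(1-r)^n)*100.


99.6807%

Complement of single-cell recovery:
1 - r = 1 - 0.56 = 0.44
Raise to power n:
(1 - r)^7 = 0.44^7 = 0.003192778097
Overall recovery:
R = (1 - 0.003192778097) * 100
= 99.6807%


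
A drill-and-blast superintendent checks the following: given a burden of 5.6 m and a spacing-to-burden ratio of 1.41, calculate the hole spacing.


7.896 m

Spacing = burden * ratio
= 5.6 * 1.41
= 7.896 m


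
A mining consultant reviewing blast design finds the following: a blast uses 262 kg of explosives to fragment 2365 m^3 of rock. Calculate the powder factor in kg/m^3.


0.1108 kg/m^3

Powder factor = explosive mass / rock volume
= 262 / 2365
= 0.1108 kg/m^3


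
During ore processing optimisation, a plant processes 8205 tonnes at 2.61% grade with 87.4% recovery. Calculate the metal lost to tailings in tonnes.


Total metal in feed:
= 8205 * 2.61 / 100 = 214.1505 tonnes
Metal recovered:
= 214.1505 * 87.4 / 100 = 187.167537 tonnes
Metal lost to tailings:
= 214.1505 - 187.167537
= 26.983 tonnes

26.983 tonnes


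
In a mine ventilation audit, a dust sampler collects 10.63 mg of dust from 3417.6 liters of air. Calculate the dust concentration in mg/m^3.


3.1104 mg/m^3

Convert liters to m^3: 1 m^3 = 1000 L
Concentration = mass / volume * 1000
= 10.63 / 3417.6 * 1000
= 0.00311036985 * 1000
= 3.1104 mg/m^3


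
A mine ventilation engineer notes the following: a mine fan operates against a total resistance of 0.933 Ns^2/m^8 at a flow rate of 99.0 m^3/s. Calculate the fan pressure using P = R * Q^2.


Compute Q^2:
Q^2 = 99.0^2 = 9801.0
Compute pressure:
P = R * Q^2 = 0.933 * 9801.0
= 9144.333 Pa

9144.333 Pa


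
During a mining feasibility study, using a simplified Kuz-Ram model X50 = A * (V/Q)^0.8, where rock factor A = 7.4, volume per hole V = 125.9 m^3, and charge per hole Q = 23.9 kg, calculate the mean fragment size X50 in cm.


27.9598 cm

Compute V/Q:
V/Q = 125.9 / 23.9 = 5.267782427
Raise to the power 0.8:
(V/Q)^0.8 = 5.267782427^0.8 = 3.778350677
Multiply by A:
X50 = 7.4 * 3.778350677
= 27.9598 cm


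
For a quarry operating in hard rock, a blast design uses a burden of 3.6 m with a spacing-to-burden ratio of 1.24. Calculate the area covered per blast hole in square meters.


First, find the spacing:
Spacing = burden * ratio = 3.6 * 1.24
= 4.464 m
Then, calculate the area:
Area = burden * spacing = 3.6 * 4.464
= 16.0704 m^2

16.0704 m^2


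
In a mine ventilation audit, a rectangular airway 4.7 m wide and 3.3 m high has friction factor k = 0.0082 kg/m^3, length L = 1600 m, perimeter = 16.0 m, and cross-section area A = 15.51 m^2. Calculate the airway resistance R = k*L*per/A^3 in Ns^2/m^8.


Compute the numerator:
k * L * per = 0.0082 * 1600 * 16.0
= 209.92
Compute the denominator:
A^3 = 15.51^3 = 3731.087151
Resistance:
R = 209.92 / 3731.087151
= 0.0563 Ns^2/m^8

0.0563 Ns^2/m^8


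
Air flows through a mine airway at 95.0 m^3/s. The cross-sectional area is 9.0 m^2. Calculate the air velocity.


Velocity = flow rate / cross-sectional area
= 95.0 / 9.0
= 10.5556 m/s

10.5556 m/s


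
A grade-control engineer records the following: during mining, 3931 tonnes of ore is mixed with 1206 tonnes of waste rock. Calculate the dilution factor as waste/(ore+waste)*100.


Total material = ore + waste
= 3931 + 1206 = 5137 tonnes
Dilution = waste / total * 100
= 1206 / 5137 * 100
= 0.234767374 * 100
= 23.4767%

23.4767%


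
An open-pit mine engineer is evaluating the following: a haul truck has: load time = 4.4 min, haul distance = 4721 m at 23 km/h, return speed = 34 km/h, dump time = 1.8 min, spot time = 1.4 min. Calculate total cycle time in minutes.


28.2468 min

Convert haul speed to m/min: 23 * 1000/60 = 383.3333333 m/min
Haul time = 4721 / 383.3333333 = 12.31565217 min
Convert return speed to m/min: 34 * 1000/60 = 566.6666667 m/min
Return time = 4721 / 566.6666667 = 8.331176471 min
Total cycle time:
= 4.4 + 12.31565217 + 1.8 + 8.331176471 + 1.4
= 28.2468 min


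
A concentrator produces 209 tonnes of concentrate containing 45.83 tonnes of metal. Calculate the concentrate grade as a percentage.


21.9282%

Grade = (metal in concentrate / concentrate mass) * 100
= (45.83 / 209) * 100
= 0.2192822967 * 100
= 21.9282%


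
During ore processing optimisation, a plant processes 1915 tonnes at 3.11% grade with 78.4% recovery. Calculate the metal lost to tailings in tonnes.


Total metal in feed:
= 1915 * 3.11 / 100 = 59.5565 tonnes
Metal recovered:
= 59.5565 * 78.4 / 100 = 46.692296 tonnes
Metal lost to tailings:
= 59.5565 - 46.692296
= 12.8642 tonnes

12.8642 tonnes


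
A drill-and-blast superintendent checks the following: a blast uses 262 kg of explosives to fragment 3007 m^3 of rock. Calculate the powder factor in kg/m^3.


0.0871 kg/m^3

Powder factor = explosive mass / rock volume
= 262 / 3007
= 0.0871 kg/m^3


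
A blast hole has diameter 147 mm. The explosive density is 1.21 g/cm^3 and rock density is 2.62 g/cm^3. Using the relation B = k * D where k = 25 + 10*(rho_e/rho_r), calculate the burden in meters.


4.3539 m

First, compute k:
rho_e / rho_r = 1.21 / 2.62 = 0.4618320611
k = 25 + 10 * 0.4618320611 = 29.61832061
Then, compute burden:
B = k * D / 1000 = 29.61832061 * 147 / 1000
= 4353.89313 / 1000
= 4.3539 m


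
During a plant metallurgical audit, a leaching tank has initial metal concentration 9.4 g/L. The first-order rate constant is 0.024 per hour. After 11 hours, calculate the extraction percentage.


Compute the exponent:
-k * t = -0.024 * 11 = -0.264
Remaining concentration:
C = 9.4 * exp(-0.264)
= 9.4 * 0.7679735397
= 7.218951273 g/L
Extracted = 9.4 - 7.218951273 = 2.181048727 g/L
Extraction % = 2.181048727 / 9.4 * 100
= 23.2026%

23.2026%


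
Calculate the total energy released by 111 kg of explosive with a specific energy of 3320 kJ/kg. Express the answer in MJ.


Energy = mass * specific_energy / 1000
= 111 * 3320 / 1000
= 368520 / 1000
= 368.52 MJ

368.52 MJ


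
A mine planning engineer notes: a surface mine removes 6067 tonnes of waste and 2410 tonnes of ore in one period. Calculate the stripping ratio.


Stripping ratio = waste tonnage / ore tonnage
= 6067 / 2410
= 2.5174

2.5174


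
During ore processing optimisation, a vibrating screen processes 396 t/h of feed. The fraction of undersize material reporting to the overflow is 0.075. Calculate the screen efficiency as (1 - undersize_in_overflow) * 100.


92.5%

Screen efficiency = (1 - fraction of undersize in overflow) * 100
= (1 - 0.075) * 100
= 0.925 * 100
= 92.5%


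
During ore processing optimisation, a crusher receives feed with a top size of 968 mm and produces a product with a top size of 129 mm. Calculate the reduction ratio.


Reduction ratio = feed size / product size
= 968 / 129
= 7.5039

7.5039


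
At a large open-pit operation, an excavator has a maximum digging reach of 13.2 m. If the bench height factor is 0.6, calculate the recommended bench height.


7.92 m

Bench height = reach * factor
= 13.2 * 0.6
= 7.92 m


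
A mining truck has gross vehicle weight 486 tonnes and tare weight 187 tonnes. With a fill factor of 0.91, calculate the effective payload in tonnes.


272.09 tonnes

Maximum payload = gross - tare
= 486 - 187 = 299 tonnes
Effective payload = max payload * fill factor
= 299 * 0.91
= 272.09 tonnes


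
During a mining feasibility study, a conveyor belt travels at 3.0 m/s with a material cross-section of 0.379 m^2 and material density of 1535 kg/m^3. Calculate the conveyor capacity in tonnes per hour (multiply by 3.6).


Volumetric flow = speed * area
= 3.0 * 0.379 = 1.137 m^3/s
Mass flow = volumetric * density
= 1.137 * 1535 = 1745.295 kg/s
Convert to t/h: multiply by 3.6
Capacity = 1745.295 * 3.6
= 6283.062 t/h

6283.062 t/h


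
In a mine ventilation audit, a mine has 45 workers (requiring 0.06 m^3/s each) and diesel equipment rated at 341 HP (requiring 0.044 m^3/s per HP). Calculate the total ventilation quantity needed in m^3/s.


17.704 m^3/s

Airflow for workers:
Q_people = 45 * 0.06 = 2.7 m^3/s
Airflow for diesel equipment:
Q_diesel = 341 * 0.044 = 15.004 m^3/s
Total ventilation:
Q_total = 2.7 + 15.004
= 17.704 m^3/s


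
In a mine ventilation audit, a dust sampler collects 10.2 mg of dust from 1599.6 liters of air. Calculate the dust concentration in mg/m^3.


Convert liters to m^3: 1 m^3 = 1000 L
Concentration = mass / volume * 1000
= 10.2 / 1599.6 * 1000
= 0.006376594149 * 1000
= 6.3766 mg/m^3

6.3766 mg/m^3


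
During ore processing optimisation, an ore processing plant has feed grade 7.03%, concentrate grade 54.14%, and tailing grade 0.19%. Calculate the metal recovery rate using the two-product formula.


97.64%

Using the two-product formula:
R = 100 * c * (f - t) / (f * (c - t))
Numerator = 100 * 54.14 * (7.03 - 0.19)
= 100 * 54.14 * 6.84
= 37031.76
Denominator = 7.03 * (54.14 - 0.19)
= 7.03 * 53.95
= 379.2685
R = 37031.76 / 379.2685
= 97.64%


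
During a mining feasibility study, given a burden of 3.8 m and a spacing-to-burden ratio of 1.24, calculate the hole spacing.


Spacing = burden * ratio
= 3.8 * 1.24
= 4.712 m

4.712 m


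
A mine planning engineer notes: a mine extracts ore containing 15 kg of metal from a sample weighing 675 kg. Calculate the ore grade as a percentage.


2.2222%

Ore grade = (metal mass / ore mass) * 100
= (15 / 675) * 100
= 0.02222222222 * 100
= 2.2222%


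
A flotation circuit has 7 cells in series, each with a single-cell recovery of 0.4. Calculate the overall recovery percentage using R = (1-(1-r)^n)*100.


Complement of single-cell recovery:
1 - r = 1 - 0.4 = 0.6
Raise to power n:
(1 - r)^7 = 0.6^7 = 0.0279936
Overall recovery:
R = (1 - 0.0279936) * 100
= 97.2006%

97.2006%


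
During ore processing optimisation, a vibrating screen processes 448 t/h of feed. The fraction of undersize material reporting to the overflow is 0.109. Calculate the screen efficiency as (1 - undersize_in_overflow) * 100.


89.1%

Screen efficiency = (1 - fraction of undersize in overflow) * 100
= (1 - 0.109) * 100
= 0.891 * 100
= 89.1%


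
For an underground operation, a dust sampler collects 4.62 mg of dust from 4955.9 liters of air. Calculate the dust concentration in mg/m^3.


0.9322 mg/m^3

Convert liters to m^3: 1 m^3 = 1000 L
Concentration = mass / volume * 1000
= 4.62 / 4955.9 * 1000
= 0.0009322221998 * 1000
= 0.9322 mg/m^3


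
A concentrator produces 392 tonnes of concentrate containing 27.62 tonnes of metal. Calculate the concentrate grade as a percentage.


Grade = (metal in concentrate / concentrate mass) * 100
= (27.62 / 392) * 100
= 0.07045918367 * 100
= 7.0459%

7.0459%


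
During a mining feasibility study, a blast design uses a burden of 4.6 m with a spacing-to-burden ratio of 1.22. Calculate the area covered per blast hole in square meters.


25.8152 m^2

First, find the spacing:
Spacing = burden * ratio = 4.6 * 1.22
= 5.612 m
Then, calculate the area:
Area = burden * spacing = 4.6 * 5.612
= 25.8152 m^2


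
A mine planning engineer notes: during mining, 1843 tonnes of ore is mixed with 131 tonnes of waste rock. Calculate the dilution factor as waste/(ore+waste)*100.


6.6363%

Total material = ore + waste
= 1843 + 131 = 1974 tonnes
Dilution = waste / total * 100
= 131 / 1974 * 100
= 0.0663627153 * 100
= 6.6363%


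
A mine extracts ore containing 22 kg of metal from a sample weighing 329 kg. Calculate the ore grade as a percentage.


6.6869%

Ore grade = (metal mass / ore mass) * 100
= (22 / 329) * 100
= 0.06686930091 * 100
= 6.6869%


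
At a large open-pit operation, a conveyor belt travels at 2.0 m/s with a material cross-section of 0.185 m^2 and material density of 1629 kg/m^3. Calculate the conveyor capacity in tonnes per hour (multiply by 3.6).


Volumetric flow = speed * area
= 2.0 * 0.185 = 0.37 m^3/s
Mass flow = volumetric * density
= 0.37 * 1629 = 602.73 kg/s
Convert to t/h: multiply by 3.6
Capacity = 602.73 * 3.6
= 2169.828 t/h

2169.828 t/h


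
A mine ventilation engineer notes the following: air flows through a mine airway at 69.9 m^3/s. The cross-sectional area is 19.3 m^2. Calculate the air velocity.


3.6218 m/s

Velocity = flow rate / cross-sectional area
= 69.9 / 19.3
= 3.6218 m/s


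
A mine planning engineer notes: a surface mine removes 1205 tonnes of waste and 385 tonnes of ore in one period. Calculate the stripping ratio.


3.1299

Stripping ratio = waste tonnage / ore tonnage
= 1205 / 385
= 3.1299


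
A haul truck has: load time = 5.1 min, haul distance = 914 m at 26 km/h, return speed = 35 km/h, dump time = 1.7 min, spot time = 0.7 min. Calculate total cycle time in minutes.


Convert haul speed to m/min: 26 * 1000/60 = 433.3333333 m/min
Haul time = 914 / 433.3333333 = 2.109230769 min
Convert return speed to m/min: 35 * 1000/60 = 583.3333333 m/min
Return time = 914 / 583.3333333 = 1.566857143 min
Total cycle time:
= 5.1 + 2.109230769 + 1.7 + 1.566857143 + 0.7
= 11.1761 min

11.1761 min


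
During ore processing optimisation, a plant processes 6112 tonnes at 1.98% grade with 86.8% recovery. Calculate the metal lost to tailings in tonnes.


15.9743 tonnes

Total metal in feed:
= 6112 * 1.98 / 100 = 121.0176 tonnes
Metal recovered:
= 121.0176 * 86.8 / 100 = 105.0432768 tonnes
Metal lost to tailings:
= 121.0176 - 105.0432768
= 15.9743 tonnes


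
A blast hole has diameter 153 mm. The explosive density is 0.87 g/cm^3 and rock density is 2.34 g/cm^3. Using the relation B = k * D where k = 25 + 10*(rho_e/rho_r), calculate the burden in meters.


4.3938 m

First, compute k:
rho_e / rho_r = 0.87 / 2.34 = 0.3717948718
k = 25 + 10 * 0.3717948718 = 28.71794872
Then, compute burden:
B = k * D / 1000 = 28.71794872 * 153 / 1000
= 4393.846154 / 1000
= 4.3938 m


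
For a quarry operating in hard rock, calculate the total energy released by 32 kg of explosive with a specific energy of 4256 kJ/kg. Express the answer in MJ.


Energy = mass * specific_energy / 1000
= 32 * 4256 / 1000
= 136192 / 1000
= 136.192 MJ

136.192 MJ


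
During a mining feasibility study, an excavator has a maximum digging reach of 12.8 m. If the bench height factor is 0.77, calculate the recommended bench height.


Bench height = reach * factor
= 12.8 * 0.77
= 9.856 m

9.856 m


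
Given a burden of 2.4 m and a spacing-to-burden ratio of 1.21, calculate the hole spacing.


2.904 m

Spacing = burden * ratio
= 2.4 * 1.21
= 2.904 m


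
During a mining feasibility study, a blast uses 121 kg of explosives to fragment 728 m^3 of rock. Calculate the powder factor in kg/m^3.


0.1662 kg/m^3

Powder factor = explosive mass / rock volume
= 121 / 728
= 0.1662 kg/m^3


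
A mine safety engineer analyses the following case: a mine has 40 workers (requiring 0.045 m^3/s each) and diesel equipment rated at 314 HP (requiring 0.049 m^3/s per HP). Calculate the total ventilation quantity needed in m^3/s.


17.186 m^3/s

Airflow for workers:
Q_people = 40 * 0.045 = 1.8 m^3/s
Airflow for diesel equipment:
Q_diesel = 314 * 0.049 = 15.386 m^3/s
Total ventilation:
Q_total = 1.8 + 15.386
= 17.186 m^3/s


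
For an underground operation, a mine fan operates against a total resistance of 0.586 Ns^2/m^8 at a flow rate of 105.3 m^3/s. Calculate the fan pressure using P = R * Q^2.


6497.6207 Pa

Compute Q^2:
Q^2 = 105.3^2 = 11088.09
Compute pressure:
P = R * Q^2 = 0.586 * 11088.09
= 6497.6207 Pa


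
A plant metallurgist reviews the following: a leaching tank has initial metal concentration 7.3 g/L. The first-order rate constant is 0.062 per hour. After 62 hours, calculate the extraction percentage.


97.8592%

Compute the exponent:
-k * t = -0.062 * 62 = -3.844
Remaining concentration:
C = 7.3 * exp(-3.844)
= 7.3 * 0.02140779866
= 0.1562769302 g/L
Extracted = 7.3 - 0.1562769302 = 7.14372307 g/L
Extraction % = 7.14372307 / 7.3 * 100
= 97.8592%


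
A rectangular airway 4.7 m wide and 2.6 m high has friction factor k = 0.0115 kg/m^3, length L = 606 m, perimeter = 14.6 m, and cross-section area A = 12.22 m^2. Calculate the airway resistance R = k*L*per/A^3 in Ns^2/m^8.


Compute the numerator:
k * L * per = 0.0115 * 606 * 14.6
= 101.7474
Compute the denominator:
A^3 = 12.22^3 = 1824.793048
Resistance:
R = 101.7474 / 1824.793048
= 0.0558 Ns^2/m^8

0.0558 Ns^2/m^8


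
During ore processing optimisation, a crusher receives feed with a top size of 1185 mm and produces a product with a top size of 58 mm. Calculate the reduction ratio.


20.431

Reduction ratio = feed size / product size
= 1185 / 58
= 20.431


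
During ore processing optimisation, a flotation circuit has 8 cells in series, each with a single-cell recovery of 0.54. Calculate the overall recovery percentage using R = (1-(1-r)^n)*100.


Complement of single-cell recovery:
1 - r = 1 - 0.54 = 0.46
Raise to power n:
(1 - r)^8 = 0.46^8 = 0.002004761223
Overall recovery:
R = (1 - 0.002004761223) * 100
= 99.7995%

99.7995%


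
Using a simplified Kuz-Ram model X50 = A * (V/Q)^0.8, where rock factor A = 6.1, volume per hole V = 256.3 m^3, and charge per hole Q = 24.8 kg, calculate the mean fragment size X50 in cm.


Compute V/Q:
V/Q = 256.3 / 24.8 = 10.33467742
Raise to the power 0.8:
(V/Q)^0.8 = 10.33467742^0.8 = 6.477949235
Multiply by A:
X50 = 6.1 * 6.477949235
= 39.5155 cm

39.5155 cm


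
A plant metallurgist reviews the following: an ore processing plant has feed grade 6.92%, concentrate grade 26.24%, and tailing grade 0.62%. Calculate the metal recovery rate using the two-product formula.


93.2436%

Using the two-product formula:
R = 100 * c * (f - t) / (f * (c - t))
Numerator = 100 * 26.24 * (6.92 - 0.62)
= 100 * 26.24 * 6.3
= 16531.2
Denominator = 6.92 * (26.24 - 0.62)
= 6.92 * 25.62
= 177.2904
R = 16531.2 / 177.2904
= 93.2436%


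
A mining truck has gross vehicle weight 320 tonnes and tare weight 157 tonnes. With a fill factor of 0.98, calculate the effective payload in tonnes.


Maximum payload = gross - tare
= 320 - 157 = 163 tonnes
Effective payload = max payload * fill factor
= 163 * 0.98
= 159.74 tonnes

159.74 tonnes


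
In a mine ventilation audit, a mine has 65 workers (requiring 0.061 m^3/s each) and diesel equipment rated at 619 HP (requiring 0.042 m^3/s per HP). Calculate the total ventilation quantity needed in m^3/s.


29.963 m^3/s

Airflow for workers:
Q_people = 65 * 0.061 = 3.965 m^3/s
Airflow for diesel equipment:
Q_diesel = 619 * 0.042 = 25.998 m^3/s
Total ventilation:
Q_total = 3.965 + 25.998
= 29.963 m^3/s


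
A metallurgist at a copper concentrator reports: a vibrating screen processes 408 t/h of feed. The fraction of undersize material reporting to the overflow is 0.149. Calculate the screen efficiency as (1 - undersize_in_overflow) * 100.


Screen efficiency = (1 - fraction of undersize in overflow) * 100
= (1 - 0.149) * 100
= 0.851 * 100
= 85.1%

85.1%


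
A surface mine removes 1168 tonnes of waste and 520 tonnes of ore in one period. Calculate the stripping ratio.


2.2462

Stripping ratio = waste tonnage / ore tonnage
= 1168 / 520
= 2.2462


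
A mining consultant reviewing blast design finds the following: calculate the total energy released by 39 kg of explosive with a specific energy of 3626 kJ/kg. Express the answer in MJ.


141.414 MJ

Energy = mass * specific_energy / 1000
= 39 * 3626 / 1000
= 141414 / 1000
= 141.414 MJ


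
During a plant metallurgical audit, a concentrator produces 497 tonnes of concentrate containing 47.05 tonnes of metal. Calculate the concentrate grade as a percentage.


9.4668%

Grade = (metal in concentrate / concentrate mass) * 100
= (47.05 / 497) * 100
= 0.09466800805 * 100
= 9.4668%


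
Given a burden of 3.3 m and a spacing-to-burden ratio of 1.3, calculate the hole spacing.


4.29 m

Spacing = burden * ratio
= 3.3 * 1.3
= 4.29 m


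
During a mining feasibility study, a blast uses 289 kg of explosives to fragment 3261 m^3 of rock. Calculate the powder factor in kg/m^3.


Powder factor = explosive mass / rock volume
= 289 / 3261
= 0.0886 kg/m^3

0.0886 kg/m^3


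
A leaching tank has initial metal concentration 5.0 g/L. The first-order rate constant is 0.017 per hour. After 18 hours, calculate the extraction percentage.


26.3613%

Compute the exponent:
-k * t = -0.017 * 18 = -0.306
Remaining concentration:
C = 5.0 * exp(-0.306)
= 5.0 * 0.7363866195
= 3.681933097 g/L
Extracted = 5.0 - 3.681933097 = 1.318066903 g/L
Extraction % = 1.318066903 / 5.0 * 100
= 26.3613%


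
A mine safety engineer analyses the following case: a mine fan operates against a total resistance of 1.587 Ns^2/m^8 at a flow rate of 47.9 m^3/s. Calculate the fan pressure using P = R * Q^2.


3641.2287 Pa

Compute Q^2:
Q^2 = 47.9^2 = 2294.41
Compute pressure:
P = R * Q^2 = 1.587 * 2294.41
= 3641.2287 Pa


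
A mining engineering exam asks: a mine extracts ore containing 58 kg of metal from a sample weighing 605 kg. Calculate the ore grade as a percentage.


9.5868%

Ore grade = (metal mass / ore mass) * 100
= (58 / 605) * 100
= 0.0958677686 * 100
= 9.5868%


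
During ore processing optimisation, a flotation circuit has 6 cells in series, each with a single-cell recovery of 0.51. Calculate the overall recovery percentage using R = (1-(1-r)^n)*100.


98.6159%

Complement of single-cell recovery:
1 - r = 1 - 0.51 = 0.49
Raise to power n:
(1 - r)^6 = 0.49^6 = 0.0138412872
Overall recovery:
R = (1 - 0.0138412872) * 100
= 98.6159%


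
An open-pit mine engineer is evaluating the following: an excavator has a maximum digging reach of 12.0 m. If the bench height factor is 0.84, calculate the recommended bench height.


Bench height = reach * factor
= 12.0 * 0.84
= 10.08 m

10.08 m


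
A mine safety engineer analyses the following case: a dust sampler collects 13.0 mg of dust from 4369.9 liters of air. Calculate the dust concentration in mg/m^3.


2.9749 mg/m^3

Convert liters to m^3: 1 m^3 = 1000 L
Concentration = mass / volume * 1000
= 13.0 / 4369.9 * 1000
= 0.002974896451 * 1000
= 2.9749 mg/m^3


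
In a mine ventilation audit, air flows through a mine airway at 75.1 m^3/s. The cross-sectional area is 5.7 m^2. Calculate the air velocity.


13.1754 m/s

Velocity = flow rate / cross-sectional area
= 75.1 / 5.7
= 13.1754 m/s


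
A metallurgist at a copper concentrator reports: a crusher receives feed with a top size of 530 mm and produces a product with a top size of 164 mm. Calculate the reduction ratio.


Reduction ratio = feed size / product size
= 530 / 164
= 3.2317

3.2317


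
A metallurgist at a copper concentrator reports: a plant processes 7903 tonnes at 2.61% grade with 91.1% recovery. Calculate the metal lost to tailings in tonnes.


Total metal in feed:
= 7903 * 2.61 / 100 = 206.2683 tonnes
Metal recovered:
= 206.2683 * 91.1 / 100 = 187.9104213 tonnes
Metal lost to tailings:
= 206.2683 - 187.9104213
= 18.3579 tonnes

18.3579 tonnes


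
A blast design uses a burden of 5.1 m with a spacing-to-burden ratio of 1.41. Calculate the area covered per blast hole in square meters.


36.6741 m^2

First, find the spacing:
Spacing = burden * ratio = 5.1 * 1.41
= 7.191 m
Then, calculate the area:
Area = burden * spacing = 5.1 * 7.191
= 36.6741 m^2


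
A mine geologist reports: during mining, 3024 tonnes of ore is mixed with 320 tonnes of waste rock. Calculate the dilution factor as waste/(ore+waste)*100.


9.5694%

Total material = ore + waste
= 3024 + 320 = 3344 tonnes
Dilution = waste / total * 100
= 320 / 3344 * 100
= 0.0956937799 * 100
= 9.5694%


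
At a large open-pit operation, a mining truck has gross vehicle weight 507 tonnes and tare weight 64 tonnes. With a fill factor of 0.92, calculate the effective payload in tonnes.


Maximum payload = gross - tare
= 507 - 64 = 443 tonnes
Effective payload = max payload * fill factor
= 443 * 0.92
= 407.56 tonnes

407.56 tonnes


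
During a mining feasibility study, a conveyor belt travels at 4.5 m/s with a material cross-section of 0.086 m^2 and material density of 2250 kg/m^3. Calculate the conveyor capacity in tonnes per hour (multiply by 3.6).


3134.7 t/h

Volumetric flow = speed * area
= 4.5 * 0.086 = 0.387 m^3/s
Mass flow = volumetric * density
= 0.387 * 2250 = 870.75 kg/s
Convert to t/h: multiply by 3.6
Capacity = 870.75 * 3.6
= 3134.7 t/h


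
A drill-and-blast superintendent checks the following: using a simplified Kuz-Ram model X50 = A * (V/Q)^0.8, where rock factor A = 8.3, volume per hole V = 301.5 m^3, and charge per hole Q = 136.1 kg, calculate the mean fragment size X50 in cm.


Compute V/Q:
V/Q = 301.5 / 136.1 = 2.21528288
Raise to the power 0.8:
(V/Q)^0.8 = 2.21528288^0.8 = 1.889484584
Multiply by A:
X50 = 8.3 * 1.889484584
= 15.6827 cm

15.6827 cm


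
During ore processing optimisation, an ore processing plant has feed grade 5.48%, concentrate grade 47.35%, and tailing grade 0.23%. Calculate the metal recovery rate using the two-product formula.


Using the two-product formula:
R = 100 * c * (f - t) / (f * (c - t))
Numerator = 100 * 47.35 * (5.48 - 0.23)
= 100 * 47.35 * 5.25
= 24858.75
Denominator = 5.48 * (47.35 - 0.23)
= 5.48 * 47.12
= 258.2176
R = 24858.75 / 258.2176
= 96.2705%

96.2705%
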